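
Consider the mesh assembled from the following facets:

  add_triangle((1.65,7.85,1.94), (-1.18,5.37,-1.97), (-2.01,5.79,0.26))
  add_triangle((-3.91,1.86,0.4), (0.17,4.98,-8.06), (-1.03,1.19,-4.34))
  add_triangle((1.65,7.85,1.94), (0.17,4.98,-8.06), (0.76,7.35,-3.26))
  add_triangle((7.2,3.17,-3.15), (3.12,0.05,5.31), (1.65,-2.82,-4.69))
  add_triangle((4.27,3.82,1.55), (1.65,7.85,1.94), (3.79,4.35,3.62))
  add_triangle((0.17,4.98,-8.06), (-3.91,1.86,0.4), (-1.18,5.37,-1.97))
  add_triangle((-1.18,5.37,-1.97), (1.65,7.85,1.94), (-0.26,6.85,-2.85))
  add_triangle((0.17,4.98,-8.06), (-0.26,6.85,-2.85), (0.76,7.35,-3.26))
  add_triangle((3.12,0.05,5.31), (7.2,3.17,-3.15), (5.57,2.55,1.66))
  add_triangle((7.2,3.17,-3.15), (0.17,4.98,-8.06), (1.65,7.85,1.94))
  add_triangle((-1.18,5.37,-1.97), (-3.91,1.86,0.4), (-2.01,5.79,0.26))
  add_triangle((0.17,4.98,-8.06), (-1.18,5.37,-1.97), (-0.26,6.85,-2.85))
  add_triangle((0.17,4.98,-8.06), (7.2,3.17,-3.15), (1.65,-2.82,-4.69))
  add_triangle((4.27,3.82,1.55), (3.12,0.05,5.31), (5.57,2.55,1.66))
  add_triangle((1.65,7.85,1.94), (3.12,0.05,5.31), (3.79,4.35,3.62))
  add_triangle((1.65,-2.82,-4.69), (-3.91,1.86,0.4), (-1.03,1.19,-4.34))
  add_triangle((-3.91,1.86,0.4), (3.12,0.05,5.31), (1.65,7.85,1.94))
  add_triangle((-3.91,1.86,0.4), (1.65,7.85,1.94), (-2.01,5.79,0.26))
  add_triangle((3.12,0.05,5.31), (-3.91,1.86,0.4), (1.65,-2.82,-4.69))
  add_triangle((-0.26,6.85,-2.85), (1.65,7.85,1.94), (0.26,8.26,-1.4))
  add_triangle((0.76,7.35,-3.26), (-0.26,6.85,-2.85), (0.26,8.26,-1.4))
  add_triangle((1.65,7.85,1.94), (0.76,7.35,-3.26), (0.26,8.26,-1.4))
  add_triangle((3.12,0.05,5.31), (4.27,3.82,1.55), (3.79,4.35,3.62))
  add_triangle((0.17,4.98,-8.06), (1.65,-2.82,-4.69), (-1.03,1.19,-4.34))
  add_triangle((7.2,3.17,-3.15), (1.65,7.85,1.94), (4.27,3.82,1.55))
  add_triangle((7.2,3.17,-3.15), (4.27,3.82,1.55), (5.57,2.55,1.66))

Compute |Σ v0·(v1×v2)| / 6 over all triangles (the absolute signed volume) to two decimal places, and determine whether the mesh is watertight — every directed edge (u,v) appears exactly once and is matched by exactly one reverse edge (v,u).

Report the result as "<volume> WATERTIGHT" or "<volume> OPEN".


385.80 WATERTIGHT

Per-triangle v0·(v1×v2)/6:
  t1: +10.3836
  t2: +10.9919
  t3: +3.7177
  t4: +34.7101
  t5: +9.2644
  t6: +18.3075
  t7: +6.3896
  t8: +7.0200
  t9: +7.2897
  t10: +83.9314
  t11: +6.7562
  t12: +6.5652
  t13: +57.3419
  t14: +7.9392
  t15: +9.5779
  t16: +7.9579
  t17: +29.5675
  t18: +6.3369
  t19: +2.9452
  t20: -1.1206
  t21: +2.5480
  t22: +6.2703
  t23: +7.2304
  t24: +11.7222
  t25: +23.0221
  t26: +9.1370
Σ = +385.8035 → |volume| = 385.80

Directed edges: 78 total, each appears once with its reverse present → watertight.


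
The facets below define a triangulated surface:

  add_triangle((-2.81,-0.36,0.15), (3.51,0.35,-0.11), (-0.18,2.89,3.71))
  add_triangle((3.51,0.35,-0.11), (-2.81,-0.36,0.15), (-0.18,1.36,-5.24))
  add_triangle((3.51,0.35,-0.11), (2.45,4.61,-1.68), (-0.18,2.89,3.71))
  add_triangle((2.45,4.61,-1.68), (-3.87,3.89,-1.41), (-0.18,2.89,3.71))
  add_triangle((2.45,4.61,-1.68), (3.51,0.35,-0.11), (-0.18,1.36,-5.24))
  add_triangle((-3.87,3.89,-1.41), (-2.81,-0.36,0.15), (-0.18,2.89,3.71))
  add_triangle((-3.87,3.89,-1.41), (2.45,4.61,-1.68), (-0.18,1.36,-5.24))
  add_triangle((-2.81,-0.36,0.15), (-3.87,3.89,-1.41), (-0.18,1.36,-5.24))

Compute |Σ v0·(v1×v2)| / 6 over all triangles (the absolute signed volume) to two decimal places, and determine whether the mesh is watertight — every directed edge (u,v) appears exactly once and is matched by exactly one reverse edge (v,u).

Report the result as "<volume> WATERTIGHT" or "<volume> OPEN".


87.68 WATERTIGHT

Per-triangle v0·(v1×v2)/6:
  t1: +0.2783
  t2: +0.1950
  t3: +12.1880
  t4: +21.7190
  t5: +12.1047
  t6: +9.8061
  t7: +21.6485
  t8: +9.7357
Σ = +87.6752 → |volume| = 87.68

Directed edges: 24 total, each appears once with its reverse present → watertight.


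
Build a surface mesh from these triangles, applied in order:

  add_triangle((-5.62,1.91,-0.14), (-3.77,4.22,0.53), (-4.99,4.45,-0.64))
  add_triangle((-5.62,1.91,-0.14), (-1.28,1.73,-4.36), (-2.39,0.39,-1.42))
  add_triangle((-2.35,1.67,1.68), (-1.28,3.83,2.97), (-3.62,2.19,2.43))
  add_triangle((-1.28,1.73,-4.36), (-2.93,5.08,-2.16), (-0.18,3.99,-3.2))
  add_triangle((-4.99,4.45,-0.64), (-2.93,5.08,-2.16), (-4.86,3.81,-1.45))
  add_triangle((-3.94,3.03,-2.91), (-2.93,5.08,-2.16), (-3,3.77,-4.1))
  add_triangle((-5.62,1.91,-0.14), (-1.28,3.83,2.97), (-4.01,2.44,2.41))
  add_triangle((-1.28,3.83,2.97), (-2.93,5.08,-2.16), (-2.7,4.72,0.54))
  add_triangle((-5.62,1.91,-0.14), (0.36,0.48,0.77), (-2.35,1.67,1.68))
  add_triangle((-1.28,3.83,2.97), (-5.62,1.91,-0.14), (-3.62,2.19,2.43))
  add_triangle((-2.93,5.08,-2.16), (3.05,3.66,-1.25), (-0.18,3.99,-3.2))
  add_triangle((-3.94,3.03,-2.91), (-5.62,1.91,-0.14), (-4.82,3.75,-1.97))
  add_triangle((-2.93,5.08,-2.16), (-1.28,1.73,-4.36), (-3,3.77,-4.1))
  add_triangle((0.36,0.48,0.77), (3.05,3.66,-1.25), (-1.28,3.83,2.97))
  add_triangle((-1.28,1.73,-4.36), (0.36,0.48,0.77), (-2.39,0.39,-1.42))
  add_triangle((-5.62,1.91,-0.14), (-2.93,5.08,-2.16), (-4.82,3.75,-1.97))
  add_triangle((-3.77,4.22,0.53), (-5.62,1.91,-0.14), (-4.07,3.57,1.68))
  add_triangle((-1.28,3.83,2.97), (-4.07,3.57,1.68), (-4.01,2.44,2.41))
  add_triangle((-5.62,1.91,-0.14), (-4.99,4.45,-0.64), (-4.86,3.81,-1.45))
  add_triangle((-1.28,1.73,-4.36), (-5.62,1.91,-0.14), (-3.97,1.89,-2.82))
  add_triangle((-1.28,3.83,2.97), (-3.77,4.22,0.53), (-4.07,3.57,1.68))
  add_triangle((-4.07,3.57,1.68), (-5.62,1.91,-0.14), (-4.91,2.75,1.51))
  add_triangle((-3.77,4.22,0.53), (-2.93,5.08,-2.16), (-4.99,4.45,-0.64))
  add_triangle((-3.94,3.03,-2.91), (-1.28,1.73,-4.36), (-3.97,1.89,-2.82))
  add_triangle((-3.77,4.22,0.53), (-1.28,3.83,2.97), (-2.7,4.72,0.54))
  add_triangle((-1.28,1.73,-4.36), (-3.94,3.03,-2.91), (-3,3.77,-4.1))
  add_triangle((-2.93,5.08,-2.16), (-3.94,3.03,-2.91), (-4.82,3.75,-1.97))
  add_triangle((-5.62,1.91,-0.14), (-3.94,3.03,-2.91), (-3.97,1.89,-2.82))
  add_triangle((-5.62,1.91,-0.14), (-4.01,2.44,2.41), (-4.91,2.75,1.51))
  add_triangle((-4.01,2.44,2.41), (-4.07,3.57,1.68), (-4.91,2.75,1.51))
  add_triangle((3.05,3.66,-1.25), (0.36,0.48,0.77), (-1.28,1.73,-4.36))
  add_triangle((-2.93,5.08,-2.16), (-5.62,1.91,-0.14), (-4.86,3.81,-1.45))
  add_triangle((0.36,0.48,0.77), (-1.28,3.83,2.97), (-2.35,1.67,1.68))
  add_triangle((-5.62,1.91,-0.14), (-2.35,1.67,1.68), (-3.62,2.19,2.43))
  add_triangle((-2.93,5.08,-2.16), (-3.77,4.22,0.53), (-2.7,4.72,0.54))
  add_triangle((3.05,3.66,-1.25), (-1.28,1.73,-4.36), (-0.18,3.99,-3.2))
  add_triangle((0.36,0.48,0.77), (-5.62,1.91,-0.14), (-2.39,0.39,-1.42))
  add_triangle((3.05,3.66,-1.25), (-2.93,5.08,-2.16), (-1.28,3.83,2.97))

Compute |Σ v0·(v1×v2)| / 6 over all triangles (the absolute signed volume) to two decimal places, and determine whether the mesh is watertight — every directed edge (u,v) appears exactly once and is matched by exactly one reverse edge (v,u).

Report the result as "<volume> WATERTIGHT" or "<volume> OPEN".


93.81 WATERTIGHT

Per-triangle v0·(v1×v2)/6:
  t1: +3.0290
  t2: +3.3620
  t3: -0.1272
  t4: +6.8688
  t5: +2.4738
  t6: +3.5015
  t7: -4.9526
  t8: +1.9163
  t9: -0.3598
  t10: +5.3156
  t11: +7.1196
  t12: +2.6322
  t13: +1.9368
  t14: +2.4431
  t15: -1.1094
  t16: +2.9486
  t17: +3.6255
  t18: +3.1705
  t19: +2.3857
  t20: -1.1083
  t21: +3.3969
  t22: +1.5392
  t23: +3.3527
  t24: +2.5530
  t25: +2.7346
  t26: +2.3576
  t27: +2.9512
  t28: +2.8856
  t29: +0.8951
  t30: +1.1747
  t31: -1.6425
  t32: -0.8648
  t33: +0.5829
  t34: -0.4940
  t35: +2.9250
  t36: +5.0083
  t37: -0.4666
  t38: +19.8529
Σ = +93.8135 → |volume| = 93.81

Directed edges: 114 total, each appears once with its reverse present → watertight.


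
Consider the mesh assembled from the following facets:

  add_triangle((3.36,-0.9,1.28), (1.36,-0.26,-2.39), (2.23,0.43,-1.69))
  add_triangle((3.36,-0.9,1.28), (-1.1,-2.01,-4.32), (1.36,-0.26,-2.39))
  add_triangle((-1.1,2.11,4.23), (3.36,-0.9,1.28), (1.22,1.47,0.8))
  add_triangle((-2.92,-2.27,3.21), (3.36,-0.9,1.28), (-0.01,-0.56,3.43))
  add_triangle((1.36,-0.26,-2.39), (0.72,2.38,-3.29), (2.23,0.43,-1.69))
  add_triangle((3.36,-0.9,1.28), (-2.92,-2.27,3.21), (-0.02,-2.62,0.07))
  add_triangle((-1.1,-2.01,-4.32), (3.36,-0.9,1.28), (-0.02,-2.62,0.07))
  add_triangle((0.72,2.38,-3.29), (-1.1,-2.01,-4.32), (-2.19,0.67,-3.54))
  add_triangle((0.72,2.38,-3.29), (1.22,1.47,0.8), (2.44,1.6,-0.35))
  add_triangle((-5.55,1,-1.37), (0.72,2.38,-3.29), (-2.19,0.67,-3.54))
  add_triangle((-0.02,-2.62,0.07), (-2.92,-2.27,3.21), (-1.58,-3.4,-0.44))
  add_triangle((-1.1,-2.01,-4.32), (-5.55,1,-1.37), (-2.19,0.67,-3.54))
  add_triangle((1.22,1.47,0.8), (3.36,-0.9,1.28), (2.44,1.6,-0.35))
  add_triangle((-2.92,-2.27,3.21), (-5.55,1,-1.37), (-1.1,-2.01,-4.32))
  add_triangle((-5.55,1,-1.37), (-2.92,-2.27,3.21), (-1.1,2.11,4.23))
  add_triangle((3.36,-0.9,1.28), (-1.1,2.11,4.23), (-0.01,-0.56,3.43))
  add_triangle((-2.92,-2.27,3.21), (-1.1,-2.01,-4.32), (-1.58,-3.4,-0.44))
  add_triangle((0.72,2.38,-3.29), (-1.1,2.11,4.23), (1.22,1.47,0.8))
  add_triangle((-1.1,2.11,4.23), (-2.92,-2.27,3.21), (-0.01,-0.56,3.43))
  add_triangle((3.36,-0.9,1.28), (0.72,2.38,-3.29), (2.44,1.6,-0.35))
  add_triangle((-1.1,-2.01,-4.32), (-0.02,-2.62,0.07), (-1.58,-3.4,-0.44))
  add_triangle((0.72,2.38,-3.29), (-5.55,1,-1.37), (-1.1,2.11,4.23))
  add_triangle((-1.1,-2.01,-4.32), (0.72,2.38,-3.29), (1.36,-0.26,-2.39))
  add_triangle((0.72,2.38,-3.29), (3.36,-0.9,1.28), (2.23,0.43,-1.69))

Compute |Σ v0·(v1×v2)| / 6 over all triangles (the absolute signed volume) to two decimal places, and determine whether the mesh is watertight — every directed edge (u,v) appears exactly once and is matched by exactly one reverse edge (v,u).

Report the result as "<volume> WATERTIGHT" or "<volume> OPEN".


Per-triangle v0·(v1×v2)/6:
  t1: +1.5247
  t2: +3.9810
  t3: +4.3371
  t4: +4.5071
  t5: +1.6650
  t6: +6.2221
  t7: +5.8354
  t8: +6.2272
  t9: +1.6247
  t10: +6.0797
  t11: +2.8100
  t12: +7.1579
  t13: +1.7105
  t14: +18.5000
  t15: +18.5941
  t16: +4.9557
  t17: +4.6204
  t18: +4.1507
  t19: +5.7456
  t20: +2.6546
  t21: +2.7166
  t22: +16.5827
  t23: +4.5874
  t24: +1.6084
Σ = +138.3984 → |volume| = 138.40

Directed edges: 72 total, each appears once with its reverse present → watertight.

138.40 WATERTIGHT


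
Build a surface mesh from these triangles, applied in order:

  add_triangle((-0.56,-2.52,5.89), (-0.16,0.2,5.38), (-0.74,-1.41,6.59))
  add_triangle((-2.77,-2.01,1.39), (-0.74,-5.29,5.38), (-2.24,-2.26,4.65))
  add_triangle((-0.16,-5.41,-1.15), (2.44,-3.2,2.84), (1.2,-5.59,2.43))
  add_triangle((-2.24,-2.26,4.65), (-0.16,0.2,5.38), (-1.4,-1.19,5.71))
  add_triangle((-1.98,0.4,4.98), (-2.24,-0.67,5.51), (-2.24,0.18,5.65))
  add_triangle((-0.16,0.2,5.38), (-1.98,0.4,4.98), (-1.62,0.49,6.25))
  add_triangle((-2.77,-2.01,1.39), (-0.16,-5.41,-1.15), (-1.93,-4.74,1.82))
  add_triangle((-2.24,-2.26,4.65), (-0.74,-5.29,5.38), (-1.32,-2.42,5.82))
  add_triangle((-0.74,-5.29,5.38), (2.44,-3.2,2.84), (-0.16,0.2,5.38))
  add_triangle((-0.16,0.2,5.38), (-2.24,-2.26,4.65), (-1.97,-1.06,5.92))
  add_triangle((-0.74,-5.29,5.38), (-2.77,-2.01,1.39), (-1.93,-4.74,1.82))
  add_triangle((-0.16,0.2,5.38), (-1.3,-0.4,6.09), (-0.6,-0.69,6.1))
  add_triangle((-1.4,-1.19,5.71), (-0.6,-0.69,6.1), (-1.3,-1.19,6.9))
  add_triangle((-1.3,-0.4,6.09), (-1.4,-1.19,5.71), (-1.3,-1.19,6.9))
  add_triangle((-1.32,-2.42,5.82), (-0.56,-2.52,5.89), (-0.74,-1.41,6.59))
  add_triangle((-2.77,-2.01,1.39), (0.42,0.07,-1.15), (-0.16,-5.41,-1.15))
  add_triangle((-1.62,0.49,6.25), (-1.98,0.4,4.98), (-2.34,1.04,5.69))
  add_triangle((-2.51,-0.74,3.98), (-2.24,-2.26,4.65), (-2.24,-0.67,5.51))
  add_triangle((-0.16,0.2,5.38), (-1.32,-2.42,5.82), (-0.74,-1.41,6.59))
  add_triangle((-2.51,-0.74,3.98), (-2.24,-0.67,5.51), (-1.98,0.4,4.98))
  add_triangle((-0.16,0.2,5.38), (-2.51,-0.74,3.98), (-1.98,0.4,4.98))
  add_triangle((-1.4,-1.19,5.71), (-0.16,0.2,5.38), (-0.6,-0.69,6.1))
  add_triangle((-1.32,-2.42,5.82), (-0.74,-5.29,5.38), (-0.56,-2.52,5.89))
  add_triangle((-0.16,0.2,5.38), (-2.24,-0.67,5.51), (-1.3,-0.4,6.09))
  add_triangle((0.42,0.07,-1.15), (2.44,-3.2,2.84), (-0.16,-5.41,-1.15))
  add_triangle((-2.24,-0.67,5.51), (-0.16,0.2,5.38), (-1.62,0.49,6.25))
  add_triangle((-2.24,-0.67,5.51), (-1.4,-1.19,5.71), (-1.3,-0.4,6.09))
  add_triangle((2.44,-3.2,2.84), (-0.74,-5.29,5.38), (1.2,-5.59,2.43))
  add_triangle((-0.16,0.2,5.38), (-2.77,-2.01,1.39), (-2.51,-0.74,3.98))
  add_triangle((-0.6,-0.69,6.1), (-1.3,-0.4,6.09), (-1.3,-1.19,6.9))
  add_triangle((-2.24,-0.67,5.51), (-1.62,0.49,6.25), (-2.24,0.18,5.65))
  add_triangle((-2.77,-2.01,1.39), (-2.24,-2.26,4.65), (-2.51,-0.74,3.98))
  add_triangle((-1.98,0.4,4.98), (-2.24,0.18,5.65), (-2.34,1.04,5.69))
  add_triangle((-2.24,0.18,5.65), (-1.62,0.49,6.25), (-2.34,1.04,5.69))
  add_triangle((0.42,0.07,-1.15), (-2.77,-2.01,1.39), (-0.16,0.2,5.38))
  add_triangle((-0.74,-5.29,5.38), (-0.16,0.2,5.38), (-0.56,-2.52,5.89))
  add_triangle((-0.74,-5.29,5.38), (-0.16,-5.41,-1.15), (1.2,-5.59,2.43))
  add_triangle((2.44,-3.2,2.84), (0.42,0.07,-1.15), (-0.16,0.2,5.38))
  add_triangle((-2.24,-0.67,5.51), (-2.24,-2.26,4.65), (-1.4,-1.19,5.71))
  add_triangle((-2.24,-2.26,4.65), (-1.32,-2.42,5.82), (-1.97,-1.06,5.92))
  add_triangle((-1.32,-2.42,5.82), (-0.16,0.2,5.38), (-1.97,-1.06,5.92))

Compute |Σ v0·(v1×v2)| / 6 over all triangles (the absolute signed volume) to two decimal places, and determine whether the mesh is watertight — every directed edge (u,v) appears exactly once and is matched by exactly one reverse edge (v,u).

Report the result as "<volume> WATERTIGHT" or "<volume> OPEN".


Per-triangle v0·(v1×v2)/6:
  t1: +0.7650
  t2: +6.2697
  t3: +3.9355
  t4: +0.0410
  t5: +0.0171
  t6: -0.1469
  t7: +3.9779
  t8: +3.6624
  t9: +14.1463
  t10: -1.5011
  t11: +5.8536
  t12: +0.6847
  t13: -0.0053
  t14: +0.2785
  t15: +1.0530
  t16: +2.1622
  t17: -0.4177
  t18: +1.3059
  t19: +0.4160
  t20: +0.8132
  t21: -1.9193
  t22: -0.4849
  t23: +2.2646
  t24: +0.2884
  t25: +3.9888
  t26: +1.6046
  t27: +0.8233
  t28: +7.5631
  t29: -2.2487
  t30: +0.4743
  t31: +0.6679
  t32: +2.5572
  t33: -0.0146
  t34: +0.7168
  t35: -0.4373
  t36: +0.4700
  t37: +9.9113
  t38: +1.3987
  t39: +1.5929
  t40: +1.8102
  t41: +2.9243
Σ = +77.2623 → |volume| = 77.26

Directed edges: 123 total; 3 unmatched, e.g. (-0.16,-5.41,-1.15)→(-1.93,-4.74,1.82) → open.

77.26 OPEN


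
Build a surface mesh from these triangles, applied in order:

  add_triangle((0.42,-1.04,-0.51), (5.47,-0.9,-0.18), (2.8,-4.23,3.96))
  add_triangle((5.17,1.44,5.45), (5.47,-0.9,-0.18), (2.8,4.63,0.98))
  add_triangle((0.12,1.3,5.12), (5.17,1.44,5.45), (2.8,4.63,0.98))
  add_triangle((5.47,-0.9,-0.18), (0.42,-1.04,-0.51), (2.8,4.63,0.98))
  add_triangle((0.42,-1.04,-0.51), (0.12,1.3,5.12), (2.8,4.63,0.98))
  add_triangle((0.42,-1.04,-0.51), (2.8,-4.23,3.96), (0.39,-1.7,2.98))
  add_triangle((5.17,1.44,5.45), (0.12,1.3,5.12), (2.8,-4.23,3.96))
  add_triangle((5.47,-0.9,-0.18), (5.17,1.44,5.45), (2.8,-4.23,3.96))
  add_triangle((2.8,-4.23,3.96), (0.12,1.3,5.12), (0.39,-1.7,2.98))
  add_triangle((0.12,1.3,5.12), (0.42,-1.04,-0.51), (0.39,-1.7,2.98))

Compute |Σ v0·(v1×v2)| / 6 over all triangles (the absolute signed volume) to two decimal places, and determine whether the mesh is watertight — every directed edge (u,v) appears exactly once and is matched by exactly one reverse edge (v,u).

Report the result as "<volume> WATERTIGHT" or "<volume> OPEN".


100.49 WATERTIGHT

Per-triangle v0·(v1×v2)/6:
  t1: +5.2917
  t2: +23.8442
  t3: +18.7178
  t4: +1.3538
  t5: -3.7726
  t6: +1.0318
  t7: +22.6567
  t8: +27.7748
  t9: +4.2448
  t10: -0.6568
Σ = +100.4863 → |volume| = 100.49

Directed edges: 30 total, each appears once with its reverse present → watertight.


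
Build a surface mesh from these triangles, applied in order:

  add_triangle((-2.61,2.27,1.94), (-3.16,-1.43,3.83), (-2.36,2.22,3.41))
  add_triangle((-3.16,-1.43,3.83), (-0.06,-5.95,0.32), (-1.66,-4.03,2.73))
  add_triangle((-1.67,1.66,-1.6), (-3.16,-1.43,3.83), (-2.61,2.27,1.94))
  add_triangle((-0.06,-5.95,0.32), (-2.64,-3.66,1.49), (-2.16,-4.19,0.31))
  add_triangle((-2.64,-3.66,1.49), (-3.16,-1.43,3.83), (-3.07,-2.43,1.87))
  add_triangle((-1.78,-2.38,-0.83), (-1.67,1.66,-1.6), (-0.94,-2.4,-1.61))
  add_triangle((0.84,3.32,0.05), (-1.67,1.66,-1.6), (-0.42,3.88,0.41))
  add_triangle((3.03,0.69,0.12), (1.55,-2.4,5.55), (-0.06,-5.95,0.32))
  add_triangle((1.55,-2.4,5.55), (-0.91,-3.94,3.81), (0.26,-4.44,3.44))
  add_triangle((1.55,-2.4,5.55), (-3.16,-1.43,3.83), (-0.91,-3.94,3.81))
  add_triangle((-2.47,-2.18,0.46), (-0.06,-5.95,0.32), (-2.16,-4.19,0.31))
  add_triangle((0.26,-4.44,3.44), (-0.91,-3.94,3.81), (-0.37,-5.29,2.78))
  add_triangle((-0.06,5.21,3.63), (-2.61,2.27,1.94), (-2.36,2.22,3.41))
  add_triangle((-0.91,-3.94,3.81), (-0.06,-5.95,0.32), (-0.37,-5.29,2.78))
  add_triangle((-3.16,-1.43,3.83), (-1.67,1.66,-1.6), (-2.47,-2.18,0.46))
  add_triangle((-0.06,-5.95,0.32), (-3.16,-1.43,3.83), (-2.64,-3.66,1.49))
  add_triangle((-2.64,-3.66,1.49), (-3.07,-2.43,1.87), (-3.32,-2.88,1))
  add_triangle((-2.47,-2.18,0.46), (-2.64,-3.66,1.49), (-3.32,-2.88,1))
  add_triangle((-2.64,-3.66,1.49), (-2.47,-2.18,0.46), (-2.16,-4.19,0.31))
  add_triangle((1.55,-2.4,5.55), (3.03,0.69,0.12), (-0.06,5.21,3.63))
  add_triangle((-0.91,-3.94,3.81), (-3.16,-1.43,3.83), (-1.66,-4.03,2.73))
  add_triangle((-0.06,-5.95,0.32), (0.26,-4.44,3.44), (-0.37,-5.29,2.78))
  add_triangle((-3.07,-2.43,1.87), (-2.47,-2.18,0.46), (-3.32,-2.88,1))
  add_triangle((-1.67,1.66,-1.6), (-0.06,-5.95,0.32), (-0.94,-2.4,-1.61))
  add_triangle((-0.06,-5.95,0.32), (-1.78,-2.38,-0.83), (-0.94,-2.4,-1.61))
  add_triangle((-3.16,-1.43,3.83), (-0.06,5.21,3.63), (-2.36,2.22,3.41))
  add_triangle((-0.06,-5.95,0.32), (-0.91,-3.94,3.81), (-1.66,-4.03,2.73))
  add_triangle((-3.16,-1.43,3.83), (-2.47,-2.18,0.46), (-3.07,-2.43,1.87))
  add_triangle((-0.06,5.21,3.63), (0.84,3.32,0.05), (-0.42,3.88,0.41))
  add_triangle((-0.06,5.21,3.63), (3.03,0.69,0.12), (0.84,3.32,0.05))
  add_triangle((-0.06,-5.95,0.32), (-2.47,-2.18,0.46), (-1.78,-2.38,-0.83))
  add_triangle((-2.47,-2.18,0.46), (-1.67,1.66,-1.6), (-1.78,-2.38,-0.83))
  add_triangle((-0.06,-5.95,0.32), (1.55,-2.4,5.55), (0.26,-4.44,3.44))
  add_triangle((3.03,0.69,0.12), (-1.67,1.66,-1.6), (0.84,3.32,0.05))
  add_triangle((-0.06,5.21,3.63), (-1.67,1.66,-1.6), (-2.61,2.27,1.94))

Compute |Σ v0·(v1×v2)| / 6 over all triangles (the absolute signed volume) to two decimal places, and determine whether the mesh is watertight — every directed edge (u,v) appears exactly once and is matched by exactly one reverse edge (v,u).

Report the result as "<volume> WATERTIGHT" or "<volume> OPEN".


Per-triangle v0·(v1×v2)/6:
  t1: +3.1175
  t2: +1.8128
  t3: +5.0306
  t4: +2.4972
  t5: +1.4661
  t6: +1.6317
  t7: +1.6669
  t8: +16.0059
  t9: +3.9053
  t10: +9.3820
  t11: -0.5143
  t12: +1.4940
  t13: +3.4540
  t14: +1.0238
  t15: +5.2511
  t16: +5.6544
  t17: +0.8062
  t18: +0.2296
  t19: +0.9890
  t20: +19.5286
  t21: +3.3404
  t22: +1.7595
  t23: +0.0171
  t24: -1.5369
  t25: +2.1583
  t26: +4.6440
  t27: +3.6091
  t28: +0.3533
  t29: +2.4865
  t30: +5.6950
  t31: +2.9225
  t32: +2.1349
  t33: +3.3590
  t34: +2.4407
  t35: +6.6986
Σ = +124.5143 → |volume| = 124.51

Directed edges: 105 total; 9 unmatched, e.g. (-1.67,1.66,-1.6)→(-0.42,3.88,0.41) → open.

124.51 OPEN


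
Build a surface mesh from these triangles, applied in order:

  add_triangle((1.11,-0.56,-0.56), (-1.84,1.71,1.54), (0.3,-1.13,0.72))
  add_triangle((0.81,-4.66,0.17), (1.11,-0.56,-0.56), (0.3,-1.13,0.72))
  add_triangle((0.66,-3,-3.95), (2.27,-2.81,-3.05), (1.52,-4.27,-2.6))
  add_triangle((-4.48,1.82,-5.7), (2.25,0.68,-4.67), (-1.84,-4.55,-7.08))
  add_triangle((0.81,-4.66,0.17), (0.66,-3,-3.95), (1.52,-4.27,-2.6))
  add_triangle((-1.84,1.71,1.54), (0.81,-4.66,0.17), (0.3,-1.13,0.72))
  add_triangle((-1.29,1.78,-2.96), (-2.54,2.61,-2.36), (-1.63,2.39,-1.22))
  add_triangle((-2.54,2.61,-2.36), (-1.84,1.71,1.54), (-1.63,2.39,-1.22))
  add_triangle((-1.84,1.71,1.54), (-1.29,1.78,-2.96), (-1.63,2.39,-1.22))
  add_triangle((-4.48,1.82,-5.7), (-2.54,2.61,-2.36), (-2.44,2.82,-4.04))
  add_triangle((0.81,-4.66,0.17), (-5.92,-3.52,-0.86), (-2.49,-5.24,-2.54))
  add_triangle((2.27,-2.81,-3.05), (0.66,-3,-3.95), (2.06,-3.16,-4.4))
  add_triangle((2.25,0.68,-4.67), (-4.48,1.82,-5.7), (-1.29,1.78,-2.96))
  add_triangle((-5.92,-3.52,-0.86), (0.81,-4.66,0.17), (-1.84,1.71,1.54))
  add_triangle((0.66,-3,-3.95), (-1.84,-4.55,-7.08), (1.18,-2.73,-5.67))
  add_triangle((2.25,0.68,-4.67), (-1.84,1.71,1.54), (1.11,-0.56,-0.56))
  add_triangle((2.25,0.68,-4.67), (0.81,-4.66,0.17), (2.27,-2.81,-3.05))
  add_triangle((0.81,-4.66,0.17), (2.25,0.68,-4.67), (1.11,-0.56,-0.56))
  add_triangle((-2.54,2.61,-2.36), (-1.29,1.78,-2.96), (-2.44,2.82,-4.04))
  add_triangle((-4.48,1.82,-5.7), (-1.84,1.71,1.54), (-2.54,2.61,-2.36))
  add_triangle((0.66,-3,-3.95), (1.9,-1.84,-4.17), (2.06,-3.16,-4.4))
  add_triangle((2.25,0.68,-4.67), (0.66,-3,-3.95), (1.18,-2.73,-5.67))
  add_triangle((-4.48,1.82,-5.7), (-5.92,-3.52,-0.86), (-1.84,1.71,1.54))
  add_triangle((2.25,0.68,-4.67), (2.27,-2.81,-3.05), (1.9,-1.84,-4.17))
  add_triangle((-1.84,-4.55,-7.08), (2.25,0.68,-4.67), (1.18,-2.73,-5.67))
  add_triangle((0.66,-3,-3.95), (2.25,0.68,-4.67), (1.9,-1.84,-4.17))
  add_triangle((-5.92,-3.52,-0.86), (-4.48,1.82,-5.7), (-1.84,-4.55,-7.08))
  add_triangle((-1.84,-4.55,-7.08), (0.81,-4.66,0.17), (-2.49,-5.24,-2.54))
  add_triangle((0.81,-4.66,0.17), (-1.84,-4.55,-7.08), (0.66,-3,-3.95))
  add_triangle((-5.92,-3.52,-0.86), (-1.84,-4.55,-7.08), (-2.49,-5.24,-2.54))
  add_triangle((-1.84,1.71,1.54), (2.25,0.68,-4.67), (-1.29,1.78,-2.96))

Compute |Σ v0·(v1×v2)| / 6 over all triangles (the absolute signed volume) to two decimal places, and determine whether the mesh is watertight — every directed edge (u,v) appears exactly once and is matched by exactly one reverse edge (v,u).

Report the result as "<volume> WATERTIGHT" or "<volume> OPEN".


Per-triangle v0·(v1×v2)/6:
  t1: +0.2368
  t2: +0.5806
  t3: +2.3074
  t4: +35.4359
  t5: +2.1557
  t6: +0.9422
  t7: +0.5899
  t8: +1.0062
  t9: -0.6236
  t10: +2.2926
  t11: +11.2447
  t12: +0.6411
  t13: +5.4944
  t14: +9.3133
  t15: +3.2638
  t16: +0.7166
  t17: -0.6291
  t18: +2.5859
  t19: +0.1079
  t20: +3.9467
  t21: +1.0135
  t22: +0.8779
  t23: +21.9649
  t24: +1.8011
  t25: +7.7915
  t26: +2.0642
  t27: +47.3565
  t28: +13.5582
  t29: +9.0744
  t30: +17.8430
  t31: +2.9362
Σ = +207.8901 → |volume| = 207.89

Directed edges: 93 total; 9 unmatched, e.g. (2.27,-2.81,-3.05)→(1.52,-4.27,-2.6) → open.

207.89 OPEN


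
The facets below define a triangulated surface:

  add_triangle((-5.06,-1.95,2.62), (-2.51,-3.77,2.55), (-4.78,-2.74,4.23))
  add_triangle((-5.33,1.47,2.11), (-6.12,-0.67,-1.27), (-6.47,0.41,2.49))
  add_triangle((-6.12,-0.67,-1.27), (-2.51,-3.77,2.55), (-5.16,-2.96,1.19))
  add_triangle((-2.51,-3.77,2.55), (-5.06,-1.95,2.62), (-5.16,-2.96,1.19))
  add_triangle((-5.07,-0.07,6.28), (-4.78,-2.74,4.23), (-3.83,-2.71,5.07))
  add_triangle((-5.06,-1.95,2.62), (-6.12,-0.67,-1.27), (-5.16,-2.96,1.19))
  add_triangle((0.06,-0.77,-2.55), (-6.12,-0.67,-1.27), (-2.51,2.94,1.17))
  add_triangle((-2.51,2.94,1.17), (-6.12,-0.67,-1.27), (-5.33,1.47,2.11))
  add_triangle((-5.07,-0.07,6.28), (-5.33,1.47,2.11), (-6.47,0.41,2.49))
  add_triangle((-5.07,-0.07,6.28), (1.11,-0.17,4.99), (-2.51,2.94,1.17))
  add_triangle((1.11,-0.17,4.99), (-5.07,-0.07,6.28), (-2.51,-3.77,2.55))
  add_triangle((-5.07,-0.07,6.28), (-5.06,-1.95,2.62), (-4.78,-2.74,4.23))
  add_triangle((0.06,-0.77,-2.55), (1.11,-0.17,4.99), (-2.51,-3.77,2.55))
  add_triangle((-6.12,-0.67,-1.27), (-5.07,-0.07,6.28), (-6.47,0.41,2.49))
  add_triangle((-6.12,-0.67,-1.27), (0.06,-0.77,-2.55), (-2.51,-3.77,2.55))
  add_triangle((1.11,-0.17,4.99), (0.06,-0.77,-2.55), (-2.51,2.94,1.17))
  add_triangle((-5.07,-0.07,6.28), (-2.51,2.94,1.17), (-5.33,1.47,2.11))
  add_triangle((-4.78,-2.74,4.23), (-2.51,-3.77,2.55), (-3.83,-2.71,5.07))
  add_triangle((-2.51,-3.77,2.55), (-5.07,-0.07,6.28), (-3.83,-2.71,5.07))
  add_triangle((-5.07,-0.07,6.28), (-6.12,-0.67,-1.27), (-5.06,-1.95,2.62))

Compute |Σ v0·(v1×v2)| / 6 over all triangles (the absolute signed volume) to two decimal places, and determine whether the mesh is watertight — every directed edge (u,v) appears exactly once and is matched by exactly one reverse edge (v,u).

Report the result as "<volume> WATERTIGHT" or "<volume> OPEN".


127.18 WATERTIGHT

Per-triangle v0·(v1×v2)/6:
  t1: +3.2013
  t2: +4.3593
  t3: +0.5578
  t4: +4.5267
  t5: +4.5327
  t6: +5.7466
  t7: +7.0632
  t8: +7.0041
  t9: +5.3100
  t10: +15.6951
  t11: +20.1775
  t12: +5.5557
  t13: +4.1142
  t14: +6.4674
  t15: +11.5679
  t16: -0.4197
  t17: +8.7620
  t18: +2.9866
  t19: -2.2840
  t20: +12.2564
Σ = +127.1808 → |volume| = 127.18

Directed edges: 60 total, each appears once with its reverse present → watertight.


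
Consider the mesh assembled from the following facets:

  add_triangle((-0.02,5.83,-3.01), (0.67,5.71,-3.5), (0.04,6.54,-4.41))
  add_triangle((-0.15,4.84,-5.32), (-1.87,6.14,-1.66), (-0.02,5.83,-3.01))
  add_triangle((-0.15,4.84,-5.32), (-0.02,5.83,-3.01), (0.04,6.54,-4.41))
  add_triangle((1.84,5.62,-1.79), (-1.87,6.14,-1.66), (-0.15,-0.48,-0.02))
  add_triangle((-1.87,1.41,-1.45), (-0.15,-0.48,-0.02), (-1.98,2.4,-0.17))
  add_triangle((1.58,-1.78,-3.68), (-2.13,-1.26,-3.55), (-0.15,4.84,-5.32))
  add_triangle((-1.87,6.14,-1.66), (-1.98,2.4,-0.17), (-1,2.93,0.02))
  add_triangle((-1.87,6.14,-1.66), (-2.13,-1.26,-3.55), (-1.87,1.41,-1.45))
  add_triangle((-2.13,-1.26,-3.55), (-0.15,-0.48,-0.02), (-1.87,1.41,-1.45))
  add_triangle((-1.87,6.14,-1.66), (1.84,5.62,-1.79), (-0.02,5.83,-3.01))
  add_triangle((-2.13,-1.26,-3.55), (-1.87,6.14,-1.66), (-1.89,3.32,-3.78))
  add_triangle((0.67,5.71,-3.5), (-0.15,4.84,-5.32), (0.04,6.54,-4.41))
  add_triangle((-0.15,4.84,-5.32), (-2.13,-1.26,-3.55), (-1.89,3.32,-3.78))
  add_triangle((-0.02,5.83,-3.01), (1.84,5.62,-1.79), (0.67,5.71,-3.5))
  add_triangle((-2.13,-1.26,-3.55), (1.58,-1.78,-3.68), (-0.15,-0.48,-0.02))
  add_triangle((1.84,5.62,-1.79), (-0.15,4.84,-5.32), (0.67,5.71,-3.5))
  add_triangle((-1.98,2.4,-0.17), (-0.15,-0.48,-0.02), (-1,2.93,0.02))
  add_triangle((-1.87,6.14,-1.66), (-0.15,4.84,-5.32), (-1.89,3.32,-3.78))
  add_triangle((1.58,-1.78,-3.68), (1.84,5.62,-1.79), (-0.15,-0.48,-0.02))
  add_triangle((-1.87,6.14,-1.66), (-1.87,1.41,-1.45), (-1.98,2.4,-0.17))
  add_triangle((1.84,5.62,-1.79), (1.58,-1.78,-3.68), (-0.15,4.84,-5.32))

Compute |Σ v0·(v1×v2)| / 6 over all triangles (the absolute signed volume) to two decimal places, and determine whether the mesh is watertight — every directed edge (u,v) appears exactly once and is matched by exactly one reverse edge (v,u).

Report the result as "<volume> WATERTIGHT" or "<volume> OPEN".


Per-triangle v0·(v1×v2)/6:
  t1: +0.6590
  t2: +5.2640
  t3: +0.3051
  t4: -0.6264
  t5: +0.2796
  t6: +15.9324
  t7: +0.9853
  t8: +2.9862
  t9: +0.4369
  t10: +4.7251
  t11: +3.9156
  t12: +1.3549
  t13: +6.8855
  t14: +1.7420
  t15: +1.0986
  t16: +1.5133
  t17: +0.0191
  t18: +7.5133
  t19: -0.3218
  t20: +2.0721
  t21: +14.5546
Σ = +71.2944 → |volume| = 71.29

Directed edges: 63 total; 3 unmatched, e.g. (-1.87,6.14,-1.66)→(-0.15,-0.48,-0.02) → open.

71.29 OPEN


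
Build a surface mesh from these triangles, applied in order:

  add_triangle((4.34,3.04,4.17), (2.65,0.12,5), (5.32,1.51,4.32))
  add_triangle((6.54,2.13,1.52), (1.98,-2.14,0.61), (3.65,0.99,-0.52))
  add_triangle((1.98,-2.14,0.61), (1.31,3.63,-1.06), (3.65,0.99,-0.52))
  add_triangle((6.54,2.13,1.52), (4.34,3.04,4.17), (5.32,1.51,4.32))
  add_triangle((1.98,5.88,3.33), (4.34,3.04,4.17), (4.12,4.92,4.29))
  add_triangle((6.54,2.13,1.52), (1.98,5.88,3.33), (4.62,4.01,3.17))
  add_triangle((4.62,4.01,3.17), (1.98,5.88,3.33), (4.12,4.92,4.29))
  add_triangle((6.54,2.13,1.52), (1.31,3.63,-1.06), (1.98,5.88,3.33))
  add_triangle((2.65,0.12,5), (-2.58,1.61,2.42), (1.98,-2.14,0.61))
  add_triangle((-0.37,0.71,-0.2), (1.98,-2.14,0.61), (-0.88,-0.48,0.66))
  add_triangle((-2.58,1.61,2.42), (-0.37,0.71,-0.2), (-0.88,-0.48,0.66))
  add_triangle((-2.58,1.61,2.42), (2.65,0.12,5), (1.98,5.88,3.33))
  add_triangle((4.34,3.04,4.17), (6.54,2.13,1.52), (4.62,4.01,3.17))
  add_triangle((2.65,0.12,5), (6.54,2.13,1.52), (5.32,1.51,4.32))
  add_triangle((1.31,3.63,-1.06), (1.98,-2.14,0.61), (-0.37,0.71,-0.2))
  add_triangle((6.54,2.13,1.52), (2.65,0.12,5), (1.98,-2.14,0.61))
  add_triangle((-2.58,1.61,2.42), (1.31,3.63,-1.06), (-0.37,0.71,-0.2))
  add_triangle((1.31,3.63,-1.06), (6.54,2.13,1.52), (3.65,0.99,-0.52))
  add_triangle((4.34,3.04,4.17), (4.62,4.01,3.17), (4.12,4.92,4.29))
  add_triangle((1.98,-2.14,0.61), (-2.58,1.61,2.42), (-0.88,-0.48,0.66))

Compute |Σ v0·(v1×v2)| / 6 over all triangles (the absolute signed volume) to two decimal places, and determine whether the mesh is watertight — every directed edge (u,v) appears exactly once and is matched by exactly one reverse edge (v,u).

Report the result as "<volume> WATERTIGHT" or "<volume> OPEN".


93.45 OPEN

Per-triangle v0·(v1×v2)/6:
  t1: +4.9282
  t2: +4.1860
  t3: -0.3548
  t4: +6.2341
  t5: +1.0234
  t6: +4.1249
  t7: +2.6480
  t8: +17.8064
  t9: +4.7929
  t10: -0.0547
  t11: +0.2762
  t12: +18.9477
  t13: +4.9165
  t14: +1.4335
  t15: -0.0066
  t16: +13.1866
  t17: +1.0810
  t18: +5.0733
  t19: +2.0527
  t20: +1.1562
Σ = +93.4513 → |volume| = 93.45

Directed edges: 60 total; 6 unmatched, e.g. (4.34,3.04,4.17)→(2.65,0.12,5) → open.


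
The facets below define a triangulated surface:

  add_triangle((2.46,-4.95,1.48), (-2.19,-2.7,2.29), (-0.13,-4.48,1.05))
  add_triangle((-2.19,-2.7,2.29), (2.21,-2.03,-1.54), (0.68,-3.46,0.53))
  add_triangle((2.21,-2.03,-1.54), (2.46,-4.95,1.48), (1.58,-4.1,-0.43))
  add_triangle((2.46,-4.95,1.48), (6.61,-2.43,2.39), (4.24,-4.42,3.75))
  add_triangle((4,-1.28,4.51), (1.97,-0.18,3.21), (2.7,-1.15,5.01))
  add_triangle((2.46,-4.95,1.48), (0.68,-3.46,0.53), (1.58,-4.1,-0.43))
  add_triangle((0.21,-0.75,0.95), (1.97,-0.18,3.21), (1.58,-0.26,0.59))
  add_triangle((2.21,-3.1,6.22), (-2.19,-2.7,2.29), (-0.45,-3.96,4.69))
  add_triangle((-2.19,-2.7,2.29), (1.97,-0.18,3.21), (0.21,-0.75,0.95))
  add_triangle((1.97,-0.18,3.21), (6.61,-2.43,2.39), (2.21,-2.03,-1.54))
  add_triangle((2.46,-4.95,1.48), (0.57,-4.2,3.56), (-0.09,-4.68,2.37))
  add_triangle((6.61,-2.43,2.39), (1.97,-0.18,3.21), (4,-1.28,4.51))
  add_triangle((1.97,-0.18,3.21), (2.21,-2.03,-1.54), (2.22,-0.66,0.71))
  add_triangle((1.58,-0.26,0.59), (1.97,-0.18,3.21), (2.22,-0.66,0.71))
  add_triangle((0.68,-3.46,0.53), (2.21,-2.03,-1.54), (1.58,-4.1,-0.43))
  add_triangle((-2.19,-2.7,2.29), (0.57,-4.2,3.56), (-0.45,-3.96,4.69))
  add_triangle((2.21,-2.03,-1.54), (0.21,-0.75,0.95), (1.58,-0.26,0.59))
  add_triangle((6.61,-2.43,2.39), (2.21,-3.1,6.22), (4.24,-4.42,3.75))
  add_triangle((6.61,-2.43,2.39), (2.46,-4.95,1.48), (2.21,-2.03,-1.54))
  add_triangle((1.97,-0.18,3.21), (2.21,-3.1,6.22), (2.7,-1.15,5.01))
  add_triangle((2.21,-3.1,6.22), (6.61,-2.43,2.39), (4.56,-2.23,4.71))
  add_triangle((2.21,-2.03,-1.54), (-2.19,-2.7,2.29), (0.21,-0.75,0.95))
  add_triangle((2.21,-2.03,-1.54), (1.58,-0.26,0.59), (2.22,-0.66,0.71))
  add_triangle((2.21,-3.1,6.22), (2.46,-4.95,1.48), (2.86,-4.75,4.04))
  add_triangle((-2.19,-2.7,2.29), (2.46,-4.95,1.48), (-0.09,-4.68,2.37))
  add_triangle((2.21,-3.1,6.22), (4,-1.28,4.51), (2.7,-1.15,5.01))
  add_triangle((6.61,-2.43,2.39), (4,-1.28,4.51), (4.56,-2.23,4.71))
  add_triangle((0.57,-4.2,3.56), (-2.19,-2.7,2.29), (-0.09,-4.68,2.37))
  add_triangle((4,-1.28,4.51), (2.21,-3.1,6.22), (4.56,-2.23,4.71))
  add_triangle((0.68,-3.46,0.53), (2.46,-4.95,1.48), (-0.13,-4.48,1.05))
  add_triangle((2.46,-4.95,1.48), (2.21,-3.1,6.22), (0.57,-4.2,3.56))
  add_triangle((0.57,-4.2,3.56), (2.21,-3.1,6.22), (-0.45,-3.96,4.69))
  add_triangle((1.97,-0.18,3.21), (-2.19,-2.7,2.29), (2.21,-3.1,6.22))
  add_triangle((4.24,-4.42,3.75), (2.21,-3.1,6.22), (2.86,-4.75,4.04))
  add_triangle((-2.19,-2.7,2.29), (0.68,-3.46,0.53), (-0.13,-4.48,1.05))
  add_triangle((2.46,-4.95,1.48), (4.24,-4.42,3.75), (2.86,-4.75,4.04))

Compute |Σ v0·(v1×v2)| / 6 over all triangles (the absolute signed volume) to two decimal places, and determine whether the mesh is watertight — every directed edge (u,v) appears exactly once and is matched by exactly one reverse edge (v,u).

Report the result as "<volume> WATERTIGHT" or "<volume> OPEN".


82.59 WATERTIGHT

Per-triangle v0·(v1×v2)/6:
  t1: +3.7260
  t2: +0.9443
  t3: +2.4513
  t4: +8.0193
  t5: +0.7788
  t6: +1.2296
  t7: -0.4993
  t8: +1.6325
  t9: -0.8270
  t10: -1.9479
  t11: +3.3774
  t12: +1.3127
  t13: +0.9734
  t14: +0.1875
  t15: -0.2786
  t16: +2.3852
  t17: -0.8281
  t18: +11.5007
  t19: +11.2172
  t20: +0.1958
  t21: +4.4083
  t22: -1.7459
  t23: +0.1313
  t24: +0.7340
  t25: -0.1267
  t26: +2.4249
  t27: +2.5111
  t28: +2.8583
  t29: +2.6040
  t30: +0.7325
  t31: +7.8982
  t32: +4.1532
  t33: +3.0808
  t34: +4.4810
  t35: -0.5227
  t36: +3.4159
Σ = +82.5892 → |volume| = 82.59

Directed edges: 108 total, each appears once with its reverse present → watertight.


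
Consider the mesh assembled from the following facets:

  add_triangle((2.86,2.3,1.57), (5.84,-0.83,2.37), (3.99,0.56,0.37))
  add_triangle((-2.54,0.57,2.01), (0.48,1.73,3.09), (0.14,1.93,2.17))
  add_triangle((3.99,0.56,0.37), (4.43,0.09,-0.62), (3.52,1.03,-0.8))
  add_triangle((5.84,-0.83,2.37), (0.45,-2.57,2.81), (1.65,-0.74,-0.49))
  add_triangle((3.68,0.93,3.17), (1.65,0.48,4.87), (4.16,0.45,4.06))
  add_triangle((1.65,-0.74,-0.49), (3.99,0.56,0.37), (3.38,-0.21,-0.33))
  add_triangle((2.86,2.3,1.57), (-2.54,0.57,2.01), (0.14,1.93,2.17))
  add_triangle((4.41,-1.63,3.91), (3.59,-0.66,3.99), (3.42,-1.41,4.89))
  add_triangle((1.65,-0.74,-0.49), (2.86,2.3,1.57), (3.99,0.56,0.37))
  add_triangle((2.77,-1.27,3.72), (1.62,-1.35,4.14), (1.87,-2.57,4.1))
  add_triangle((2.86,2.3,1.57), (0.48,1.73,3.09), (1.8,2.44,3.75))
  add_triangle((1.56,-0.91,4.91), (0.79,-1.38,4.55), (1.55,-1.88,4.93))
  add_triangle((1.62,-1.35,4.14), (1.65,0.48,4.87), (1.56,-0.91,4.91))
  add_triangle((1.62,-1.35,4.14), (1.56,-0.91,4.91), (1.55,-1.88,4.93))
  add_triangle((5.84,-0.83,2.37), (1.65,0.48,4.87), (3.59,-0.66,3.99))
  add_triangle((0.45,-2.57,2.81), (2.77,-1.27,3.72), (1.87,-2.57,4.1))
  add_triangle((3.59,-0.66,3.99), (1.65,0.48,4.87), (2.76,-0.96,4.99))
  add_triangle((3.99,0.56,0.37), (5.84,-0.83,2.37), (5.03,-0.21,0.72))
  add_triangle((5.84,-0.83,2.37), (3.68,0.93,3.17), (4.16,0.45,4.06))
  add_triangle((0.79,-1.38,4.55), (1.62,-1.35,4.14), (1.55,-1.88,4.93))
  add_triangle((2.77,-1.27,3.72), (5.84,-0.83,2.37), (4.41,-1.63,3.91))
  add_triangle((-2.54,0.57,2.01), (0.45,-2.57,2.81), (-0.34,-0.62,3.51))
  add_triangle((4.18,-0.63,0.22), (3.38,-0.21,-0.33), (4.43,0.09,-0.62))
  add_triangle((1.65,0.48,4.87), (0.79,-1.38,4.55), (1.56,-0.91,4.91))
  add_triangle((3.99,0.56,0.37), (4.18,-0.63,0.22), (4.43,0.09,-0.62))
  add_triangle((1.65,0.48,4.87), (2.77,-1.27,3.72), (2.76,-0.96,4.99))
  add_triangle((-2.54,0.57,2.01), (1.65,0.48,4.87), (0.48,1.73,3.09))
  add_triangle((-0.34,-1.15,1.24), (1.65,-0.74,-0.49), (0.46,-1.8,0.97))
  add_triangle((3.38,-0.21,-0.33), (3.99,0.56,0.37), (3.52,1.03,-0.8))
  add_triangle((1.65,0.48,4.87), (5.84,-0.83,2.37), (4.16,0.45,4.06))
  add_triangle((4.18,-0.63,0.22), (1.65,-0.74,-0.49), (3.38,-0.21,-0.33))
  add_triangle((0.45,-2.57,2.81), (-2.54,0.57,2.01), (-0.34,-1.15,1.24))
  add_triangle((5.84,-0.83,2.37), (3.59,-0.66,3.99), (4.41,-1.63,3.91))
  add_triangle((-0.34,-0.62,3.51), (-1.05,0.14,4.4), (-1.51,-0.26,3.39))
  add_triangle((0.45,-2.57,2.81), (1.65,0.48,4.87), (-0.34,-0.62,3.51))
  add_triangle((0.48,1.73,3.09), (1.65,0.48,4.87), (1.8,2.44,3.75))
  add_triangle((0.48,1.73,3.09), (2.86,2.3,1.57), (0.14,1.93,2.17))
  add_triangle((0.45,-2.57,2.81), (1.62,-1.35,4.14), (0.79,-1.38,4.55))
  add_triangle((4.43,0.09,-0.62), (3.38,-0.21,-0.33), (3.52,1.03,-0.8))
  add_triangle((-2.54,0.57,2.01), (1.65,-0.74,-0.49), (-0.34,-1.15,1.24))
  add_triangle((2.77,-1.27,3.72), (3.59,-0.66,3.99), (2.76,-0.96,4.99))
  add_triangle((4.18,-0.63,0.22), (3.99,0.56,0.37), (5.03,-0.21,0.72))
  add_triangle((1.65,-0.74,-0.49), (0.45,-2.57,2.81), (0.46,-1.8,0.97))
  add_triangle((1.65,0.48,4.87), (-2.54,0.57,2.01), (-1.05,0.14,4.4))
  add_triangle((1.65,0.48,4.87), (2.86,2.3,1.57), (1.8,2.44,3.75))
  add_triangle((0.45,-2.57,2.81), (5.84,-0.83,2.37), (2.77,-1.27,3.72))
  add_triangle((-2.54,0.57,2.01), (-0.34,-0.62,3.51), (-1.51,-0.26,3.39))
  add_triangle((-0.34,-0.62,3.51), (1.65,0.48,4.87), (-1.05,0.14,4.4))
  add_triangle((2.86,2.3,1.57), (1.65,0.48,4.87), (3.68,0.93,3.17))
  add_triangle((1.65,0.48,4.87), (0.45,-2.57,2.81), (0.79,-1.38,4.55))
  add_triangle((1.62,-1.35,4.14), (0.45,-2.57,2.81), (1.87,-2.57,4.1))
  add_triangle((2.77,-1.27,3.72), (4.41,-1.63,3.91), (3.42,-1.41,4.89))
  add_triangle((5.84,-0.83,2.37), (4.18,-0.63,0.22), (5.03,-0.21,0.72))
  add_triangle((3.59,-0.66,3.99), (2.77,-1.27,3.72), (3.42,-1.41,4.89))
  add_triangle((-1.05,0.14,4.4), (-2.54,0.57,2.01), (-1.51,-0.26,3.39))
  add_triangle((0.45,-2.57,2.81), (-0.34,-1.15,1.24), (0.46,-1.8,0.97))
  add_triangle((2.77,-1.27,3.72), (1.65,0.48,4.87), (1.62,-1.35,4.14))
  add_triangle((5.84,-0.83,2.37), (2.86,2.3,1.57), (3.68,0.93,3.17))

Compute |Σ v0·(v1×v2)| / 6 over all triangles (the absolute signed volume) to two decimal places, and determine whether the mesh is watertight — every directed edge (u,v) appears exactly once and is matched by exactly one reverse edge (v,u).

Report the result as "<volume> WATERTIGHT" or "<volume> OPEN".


Per-triangle v0·(v1×v2)/6:
  t1: +3.7399
  t2: +1.1067
  t3: +0.7657
  t4: +4.1212
  t5: +1.2903
  t6: -0.1231
  t7: -0.3424
  t8: +0.9972
  t9: -0.0312
  t10: +1.1078
  t11: +0.4322
  t12: +0.5112
  t13: +0.3937
  t14: +0.2487
  t15: +2.3740
  t16: -0.0103
  t17: +1.7233
  t18: +0.8356
  t19: +1.6552
  t20: -0.2133
  t21: -0.7263
  t22: +2.4542
  t23: +0.0901
  t24: +0.6967
  t25: +0.7747
  t26: -0.3584
  t27: +3.5555
  t28: -0.1028
  t29: -0.7420
  t30: +2.6075
  t31: +0.2942
  t32: +0.6288
  t33: +2.1644
  t34: +0.5104
  t35: +3.1401
  t36: +1.5653
  t37: +1.1077
  t38: +1.1766
  t39: -0.0380
  t40: -0.2715
  t41: +0.7014
  t42: +0.3072
  t43: +0.5694
  t44: +1.5347
  t45: +2.9903
  t46: +4.0909
  t47: -0.1746
  t48: +1.6275
  t49: +3.3707
  t50: -0.9916
  t51: +0.8558
  t52: +0.2006
  t53: +0.7717
  t54: -0.1959
  t55: +0.8160
  t56: +0.2325
  t57: +1.8655
  t58: +3.8377
Σ = +61.5193 → |volume| = 61.52

Directed edges: 174 total; 6 unmatched, e.g. (1.65,-0.74,-0.49)→(5.84,-0.83,2.37) → open.

61.52 OPEN


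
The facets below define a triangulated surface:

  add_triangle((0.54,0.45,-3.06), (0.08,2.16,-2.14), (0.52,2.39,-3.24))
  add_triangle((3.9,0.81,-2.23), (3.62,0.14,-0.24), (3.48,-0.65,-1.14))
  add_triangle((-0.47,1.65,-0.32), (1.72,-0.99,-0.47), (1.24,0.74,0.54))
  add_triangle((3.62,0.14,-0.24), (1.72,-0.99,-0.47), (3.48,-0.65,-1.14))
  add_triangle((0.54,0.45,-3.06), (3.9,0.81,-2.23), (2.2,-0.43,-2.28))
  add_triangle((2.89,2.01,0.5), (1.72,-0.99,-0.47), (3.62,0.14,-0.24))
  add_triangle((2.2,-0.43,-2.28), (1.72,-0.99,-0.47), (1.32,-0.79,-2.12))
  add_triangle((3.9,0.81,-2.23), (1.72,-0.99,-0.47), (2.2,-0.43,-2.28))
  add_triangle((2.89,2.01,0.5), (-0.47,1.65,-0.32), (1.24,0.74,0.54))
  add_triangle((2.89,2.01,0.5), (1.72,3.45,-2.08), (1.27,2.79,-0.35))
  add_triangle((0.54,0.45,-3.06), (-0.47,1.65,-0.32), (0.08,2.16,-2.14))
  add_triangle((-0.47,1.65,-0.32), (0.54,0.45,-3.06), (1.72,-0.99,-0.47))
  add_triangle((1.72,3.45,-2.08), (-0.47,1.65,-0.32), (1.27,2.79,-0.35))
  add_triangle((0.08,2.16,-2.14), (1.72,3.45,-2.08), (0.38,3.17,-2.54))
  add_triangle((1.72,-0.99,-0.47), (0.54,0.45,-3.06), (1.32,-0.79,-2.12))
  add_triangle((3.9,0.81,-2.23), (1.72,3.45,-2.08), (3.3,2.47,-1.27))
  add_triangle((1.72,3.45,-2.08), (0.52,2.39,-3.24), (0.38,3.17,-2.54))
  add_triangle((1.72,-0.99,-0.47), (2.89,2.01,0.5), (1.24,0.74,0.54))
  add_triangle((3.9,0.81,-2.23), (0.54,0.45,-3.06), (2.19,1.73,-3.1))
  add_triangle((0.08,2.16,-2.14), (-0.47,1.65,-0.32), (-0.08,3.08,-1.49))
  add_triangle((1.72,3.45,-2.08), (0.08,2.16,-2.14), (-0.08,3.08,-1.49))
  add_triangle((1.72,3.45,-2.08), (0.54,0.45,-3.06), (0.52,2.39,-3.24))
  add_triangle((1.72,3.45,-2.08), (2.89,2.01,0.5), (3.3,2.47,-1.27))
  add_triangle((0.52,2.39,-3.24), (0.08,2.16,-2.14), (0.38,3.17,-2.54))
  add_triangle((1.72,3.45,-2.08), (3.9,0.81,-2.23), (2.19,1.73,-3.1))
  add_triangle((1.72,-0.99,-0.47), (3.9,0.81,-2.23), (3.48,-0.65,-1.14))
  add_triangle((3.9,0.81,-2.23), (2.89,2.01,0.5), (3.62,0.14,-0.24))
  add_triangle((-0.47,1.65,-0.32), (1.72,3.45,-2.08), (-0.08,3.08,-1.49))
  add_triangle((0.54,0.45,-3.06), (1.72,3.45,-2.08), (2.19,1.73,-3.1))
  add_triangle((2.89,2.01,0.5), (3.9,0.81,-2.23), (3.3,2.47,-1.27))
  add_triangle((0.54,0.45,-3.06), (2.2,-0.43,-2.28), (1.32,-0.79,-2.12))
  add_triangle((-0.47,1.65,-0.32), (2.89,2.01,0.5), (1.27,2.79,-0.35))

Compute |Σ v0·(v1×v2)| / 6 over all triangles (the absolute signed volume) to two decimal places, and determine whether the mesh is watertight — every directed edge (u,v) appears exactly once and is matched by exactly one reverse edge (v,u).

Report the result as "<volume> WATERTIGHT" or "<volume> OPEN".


27.24 WATERTIGHT

Per-triangle v0·(v1×v2)/6:
  t1: +0.2418
  t2: +1.2948
  t3: -0.5344
  t4: +0.4111
  t5: +1.8105
  t6: +0.0332
  t7: +0.4363
  t8: +1.1910
  t9: +0.2958
  t10: +1.5651
  t11: +0.2521
  t12: -1.0539
  t13: +0.9431
  t14: -0.2178
  t15: -0.4089
  t16: +2.5122
  t17: +0.9990
  t18: +0.3880
  t19: +1.8746
  t20: +0.2067
  t21: +0.9885
  t22: +1.4033
  t23: +1.7982
  t24: +0.1757
  t25: +2.8057
  t26: +0.2860
  t27: +2.5329
  t28: +0.3541
  t29: +1.7553
  t30: +1.9316
  t31: +0.6409
  t32: +0.3233
Σ = +27.2359 → |volume| = 27.24

Directed edges: 96 total, each appears once with its reverse present → watertight.
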